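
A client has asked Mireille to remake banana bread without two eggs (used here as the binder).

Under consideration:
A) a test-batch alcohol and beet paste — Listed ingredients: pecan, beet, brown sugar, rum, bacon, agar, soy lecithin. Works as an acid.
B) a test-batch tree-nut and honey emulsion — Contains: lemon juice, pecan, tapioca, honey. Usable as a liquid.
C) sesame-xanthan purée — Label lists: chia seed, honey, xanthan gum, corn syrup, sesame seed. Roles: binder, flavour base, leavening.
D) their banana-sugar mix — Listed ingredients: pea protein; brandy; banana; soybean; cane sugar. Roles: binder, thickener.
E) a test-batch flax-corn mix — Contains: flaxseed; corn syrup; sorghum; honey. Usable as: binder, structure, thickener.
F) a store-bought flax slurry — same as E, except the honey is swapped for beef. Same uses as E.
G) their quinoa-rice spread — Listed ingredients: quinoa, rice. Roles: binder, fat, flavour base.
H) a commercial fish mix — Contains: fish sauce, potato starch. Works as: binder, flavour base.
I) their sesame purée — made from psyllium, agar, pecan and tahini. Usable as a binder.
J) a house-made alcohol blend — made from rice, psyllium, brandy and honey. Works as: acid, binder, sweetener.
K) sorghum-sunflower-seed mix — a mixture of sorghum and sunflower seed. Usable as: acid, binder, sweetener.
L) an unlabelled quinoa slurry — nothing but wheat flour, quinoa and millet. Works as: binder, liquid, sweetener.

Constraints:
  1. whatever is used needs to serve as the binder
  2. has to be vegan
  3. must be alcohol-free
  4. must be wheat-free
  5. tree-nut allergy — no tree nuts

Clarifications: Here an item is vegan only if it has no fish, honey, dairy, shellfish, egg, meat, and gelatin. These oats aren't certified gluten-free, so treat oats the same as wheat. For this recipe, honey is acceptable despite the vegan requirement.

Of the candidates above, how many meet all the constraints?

4

A: not usable as a binder; has bacon, so not vegan (and 2 more) — out
B: not usable as a binder; has pecan, so not tree-nut-free — reject
C: honey is permitted under the vegan carve-out; nothing else excluded — valid
D: has brandy, so not alcohol-free — reject
E: honey is permitted under the vegan carve-out; nothing else excluded — OK
F: has beef, so not vegan — reject
G: no alcohol, vegan — keep
H: has fish sauce, so not vegan — out
I: has pecan, so not tree-nut-free — out
J: has brandy, so not alcohol-free — reject
K: works as a binder, wheat-free, no alcohol — valid
L: has wheat flour, so not wheat-free — out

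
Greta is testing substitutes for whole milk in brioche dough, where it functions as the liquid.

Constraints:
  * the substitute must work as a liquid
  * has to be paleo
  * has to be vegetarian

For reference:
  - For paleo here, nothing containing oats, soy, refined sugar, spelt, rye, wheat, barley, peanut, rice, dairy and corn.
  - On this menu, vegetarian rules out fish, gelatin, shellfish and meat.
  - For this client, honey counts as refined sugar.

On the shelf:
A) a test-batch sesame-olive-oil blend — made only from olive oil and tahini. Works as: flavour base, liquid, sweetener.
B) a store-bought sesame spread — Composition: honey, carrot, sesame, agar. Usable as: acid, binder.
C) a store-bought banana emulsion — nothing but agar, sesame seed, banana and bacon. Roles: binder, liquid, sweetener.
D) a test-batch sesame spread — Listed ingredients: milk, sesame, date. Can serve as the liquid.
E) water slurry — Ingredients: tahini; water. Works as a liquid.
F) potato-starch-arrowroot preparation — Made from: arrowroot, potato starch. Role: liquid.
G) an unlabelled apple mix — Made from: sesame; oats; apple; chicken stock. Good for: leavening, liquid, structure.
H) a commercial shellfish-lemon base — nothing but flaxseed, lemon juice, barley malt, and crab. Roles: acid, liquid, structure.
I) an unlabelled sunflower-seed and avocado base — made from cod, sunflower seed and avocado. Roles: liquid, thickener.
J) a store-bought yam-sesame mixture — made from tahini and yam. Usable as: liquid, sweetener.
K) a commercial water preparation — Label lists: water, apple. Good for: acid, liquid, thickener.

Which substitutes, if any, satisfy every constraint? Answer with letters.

A: works as a liquid, paleo, vegetarian — OK
B: not usable as a liquid; has honey, so not paleo — no
C: has bacon, so not vegetarian — out
D: has milk, so not paleo — reject
E: only tahini and water; none excluded — valid
F: paleo, vegetarian — keep
G: has oats, so not paleo; has chicken stock, so not vegetarian — out
H: has barley malt, so not paleo; has crab, so not vegetarian — no
I: has cod, so not vegetarian — out
J: only tahini and yam; none excluded — valid
K: nothing on the exclusion list — keep

A, E, F, J, K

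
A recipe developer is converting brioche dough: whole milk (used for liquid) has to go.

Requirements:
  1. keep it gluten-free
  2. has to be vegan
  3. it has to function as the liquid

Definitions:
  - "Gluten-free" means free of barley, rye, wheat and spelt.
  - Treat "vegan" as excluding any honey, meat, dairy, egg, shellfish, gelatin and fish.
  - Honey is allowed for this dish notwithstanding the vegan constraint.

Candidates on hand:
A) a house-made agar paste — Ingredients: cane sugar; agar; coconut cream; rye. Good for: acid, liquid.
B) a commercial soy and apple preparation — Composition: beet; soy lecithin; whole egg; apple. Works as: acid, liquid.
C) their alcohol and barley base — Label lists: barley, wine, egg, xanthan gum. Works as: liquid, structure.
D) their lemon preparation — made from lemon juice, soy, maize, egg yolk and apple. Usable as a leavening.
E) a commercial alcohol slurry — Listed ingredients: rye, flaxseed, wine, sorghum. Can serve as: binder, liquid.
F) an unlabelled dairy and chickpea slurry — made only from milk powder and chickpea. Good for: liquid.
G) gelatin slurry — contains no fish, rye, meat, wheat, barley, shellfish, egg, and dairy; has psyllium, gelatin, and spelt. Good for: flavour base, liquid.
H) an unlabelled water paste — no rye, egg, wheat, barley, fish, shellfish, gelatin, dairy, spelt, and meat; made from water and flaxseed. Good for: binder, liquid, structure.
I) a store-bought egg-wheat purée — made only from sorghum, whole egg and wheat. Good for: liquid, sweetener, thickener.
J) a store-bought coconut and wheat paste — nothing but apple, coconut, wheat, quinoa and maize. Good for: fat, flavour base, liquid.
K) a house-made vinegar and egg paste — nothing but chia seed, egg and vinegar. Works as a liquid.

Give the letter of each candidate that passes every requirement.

A: has rye, so not gluten-free — out
B: has whole egg, so not vegan — no
C: has barley, so not gluten-free; has egg, so not vegan — reject
D: not usable as a liquid; has egg yolk, so not vegan — reject
E: has rye, so not gluten-free — reject
F: has milk powder, so not vegan — no
G: has spelt, so not gluten-free; has gelatin, so not vegan — out
H: nothing on the exclusion list — valid
I: has wheat, so not gluten-free; has whole egg, so not vegan — no
J: has wheat, so not gluten-free — out
K: has egg, so not vegan — out

H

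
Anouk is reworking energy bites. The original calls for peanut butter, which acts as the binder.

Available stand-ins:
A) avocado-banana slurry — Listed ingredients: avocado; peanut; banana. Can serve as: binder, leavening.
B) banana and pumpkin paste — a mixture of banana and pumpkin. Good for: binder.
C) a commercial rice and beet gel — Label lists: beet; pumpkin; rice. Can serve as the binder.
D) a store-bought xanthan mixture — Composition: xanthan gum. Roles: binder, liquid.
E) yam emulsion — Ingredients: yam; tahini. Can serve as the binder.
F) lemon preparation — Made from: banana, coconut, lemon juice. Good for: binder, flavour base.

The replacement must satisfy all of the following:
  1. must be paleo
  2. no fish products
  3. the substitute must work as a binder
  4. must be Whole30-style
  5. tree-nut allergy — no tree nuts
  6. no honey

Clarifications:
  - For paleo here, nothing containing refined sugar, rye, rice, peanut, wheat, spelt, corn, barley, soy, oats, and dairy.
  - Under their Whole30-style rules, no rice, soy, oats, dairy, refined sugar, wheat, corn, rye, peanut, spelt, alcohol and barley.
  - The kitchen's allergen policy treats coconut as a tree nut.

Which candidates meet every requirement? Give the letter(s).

A: has peanut, so not paleo; has peanut, so not Whole30-style — out
B: only banana and pumpkin; none excluded — keep
C: has rice, so not paleo; has rice, so not Whole30-style — no
D: nothing on the exclusion list — OK
E: tree-nut-free, no fish — valid
F: has coconut, so not tree-nut-free — reject

B, D, E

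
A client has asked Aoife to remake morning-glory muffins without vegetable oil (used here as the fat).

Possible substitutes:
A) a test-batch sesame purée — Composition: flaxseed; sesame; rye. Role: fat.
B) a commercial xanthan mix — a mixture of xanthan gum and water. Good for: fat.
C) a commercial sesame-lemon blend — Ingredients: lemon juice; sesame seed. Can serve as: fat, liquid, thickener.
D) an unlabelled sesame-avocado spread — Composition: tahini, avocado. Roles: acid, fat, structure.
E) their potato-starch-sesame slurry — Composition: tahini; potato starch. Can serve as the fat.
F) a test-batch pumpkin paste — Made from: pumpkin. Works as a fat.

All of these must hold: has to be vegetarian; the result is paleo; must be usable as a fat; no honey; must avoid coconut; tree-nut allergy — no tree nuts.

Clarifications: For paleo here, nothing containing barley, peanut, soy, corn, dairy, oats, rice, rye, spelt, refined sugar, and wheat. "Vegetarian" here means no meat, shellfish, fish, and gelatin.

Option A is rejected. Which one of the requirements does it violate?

usable as a fat: satisfied
paleo: has rye — fails
vegetarian: satisfied
tree-nut-free: satisfied
coconut-free: satisfied
honey-free: satisfied

paleo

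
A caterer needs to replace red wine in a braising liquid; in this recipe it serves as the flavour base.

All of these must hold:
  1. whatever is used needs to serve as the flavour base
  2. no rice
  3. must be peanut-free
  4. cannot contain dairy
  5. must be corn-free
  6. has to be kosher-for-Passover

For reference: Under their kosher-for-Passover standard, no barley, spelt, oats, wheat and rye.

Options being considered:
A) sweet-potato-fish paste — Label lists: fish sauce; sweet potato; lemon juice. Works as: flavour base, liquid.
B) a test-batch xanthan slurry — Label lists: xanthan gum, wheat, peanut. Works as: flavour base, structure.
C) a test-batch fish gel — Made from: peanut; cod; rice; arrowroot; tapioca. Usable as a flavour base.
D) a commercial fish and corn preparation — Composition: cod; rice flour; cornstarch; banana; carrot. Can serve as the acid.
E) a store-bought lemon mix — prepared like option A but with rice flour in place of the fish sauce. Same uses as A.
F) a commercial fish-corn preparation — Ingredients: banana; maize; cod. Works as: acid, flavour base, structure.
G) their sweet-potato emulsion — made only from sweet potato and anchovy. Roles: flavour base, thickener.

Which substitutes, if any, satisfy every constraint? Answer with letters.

A, G

A: every rule checks out — keep
B: has wheat, so not kosher-for-Passover; has peanut, so not peanut-free — no
C: has peanut, so not peanut-free; has rice, so not rice-free — out
D: not usable as a flavour base; has rice flour, so not rice-free (and 1 more) — out
E: has rice flour, so not rice-free — reject
F: has maize, so not corn-free — reject
G: all constraints satisfied — valid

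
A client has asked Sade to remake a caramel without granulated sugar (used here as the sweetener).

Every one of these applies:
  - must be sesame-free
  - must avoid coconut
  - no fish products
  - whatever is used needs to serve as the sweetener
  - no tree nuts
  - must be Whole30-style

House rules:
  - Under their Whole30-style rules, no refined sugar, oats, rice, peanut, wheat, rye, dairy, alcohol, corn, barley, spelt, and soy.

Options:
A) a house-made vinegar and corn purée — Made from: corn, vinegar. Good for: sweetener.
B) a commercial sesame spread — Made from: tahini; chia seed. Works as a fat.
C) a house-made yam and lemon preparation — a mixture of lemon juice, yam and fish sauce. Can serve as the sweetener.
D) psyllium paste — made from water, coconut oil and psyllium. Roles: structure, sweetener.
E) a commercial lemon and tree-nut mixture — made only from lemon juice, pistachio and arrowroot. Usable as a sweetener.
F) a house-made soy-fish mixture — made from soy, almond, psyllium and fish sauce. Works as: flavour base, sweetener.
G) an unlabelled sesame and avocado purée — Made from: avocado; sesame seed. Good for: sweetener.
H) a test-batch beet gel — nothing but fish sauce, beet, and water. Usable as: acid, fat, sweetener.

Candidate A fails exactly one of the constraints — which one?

usable as a sweetener: satisfied
Whole30-style: has corn — fails
sesame-free: satisfied
fish-free: satisfied
coconut-free: satisfied
tree-nut-free: satisfied

Whole30-style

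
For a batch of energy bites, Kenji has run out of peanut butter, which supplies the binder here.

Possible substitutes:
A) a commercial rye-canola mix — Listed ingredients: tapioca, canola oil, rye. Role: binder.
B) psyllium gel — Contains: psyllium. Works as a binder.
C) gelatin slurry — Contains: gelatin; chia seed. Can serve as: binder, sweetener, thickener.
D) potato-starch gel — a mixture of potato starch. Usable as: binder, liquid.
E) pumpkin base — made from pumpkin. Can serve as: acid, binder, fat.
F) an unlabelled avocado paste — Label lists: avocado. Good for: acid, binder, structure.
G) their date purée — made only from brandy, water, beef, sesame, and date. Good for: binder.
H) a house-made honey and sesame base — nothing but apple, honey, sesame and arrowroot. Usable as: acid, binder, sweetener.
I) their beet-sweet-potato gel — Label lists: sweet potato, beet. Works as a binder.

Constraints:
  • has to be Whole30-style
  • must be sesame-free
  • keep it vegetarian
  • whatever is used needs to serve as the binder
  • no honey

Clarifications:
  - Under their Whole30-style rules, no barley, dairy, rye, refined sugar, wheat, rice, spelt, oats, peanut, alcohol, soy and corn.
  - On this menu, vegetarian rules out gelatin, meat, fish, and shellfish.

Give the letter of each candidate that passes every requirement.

B, D, E, F, I

A: has rye, so not Whole30-style — no
B: works as a binder, no honey, vegetarian — keep
C: has gelatin, so not vegetarian — out
D: every rule checks out — keep
E: nothing on the exclusion list — keep
F: only avocado; none excluded — OK
G: has brandy, so not Whole30-style; has beef, so not vegetarian (and 1 more) — reject
H: has sesame, so not sesame-free; has honey, so not honey-free — out
I: only beet and sweet potato; none excluded — keep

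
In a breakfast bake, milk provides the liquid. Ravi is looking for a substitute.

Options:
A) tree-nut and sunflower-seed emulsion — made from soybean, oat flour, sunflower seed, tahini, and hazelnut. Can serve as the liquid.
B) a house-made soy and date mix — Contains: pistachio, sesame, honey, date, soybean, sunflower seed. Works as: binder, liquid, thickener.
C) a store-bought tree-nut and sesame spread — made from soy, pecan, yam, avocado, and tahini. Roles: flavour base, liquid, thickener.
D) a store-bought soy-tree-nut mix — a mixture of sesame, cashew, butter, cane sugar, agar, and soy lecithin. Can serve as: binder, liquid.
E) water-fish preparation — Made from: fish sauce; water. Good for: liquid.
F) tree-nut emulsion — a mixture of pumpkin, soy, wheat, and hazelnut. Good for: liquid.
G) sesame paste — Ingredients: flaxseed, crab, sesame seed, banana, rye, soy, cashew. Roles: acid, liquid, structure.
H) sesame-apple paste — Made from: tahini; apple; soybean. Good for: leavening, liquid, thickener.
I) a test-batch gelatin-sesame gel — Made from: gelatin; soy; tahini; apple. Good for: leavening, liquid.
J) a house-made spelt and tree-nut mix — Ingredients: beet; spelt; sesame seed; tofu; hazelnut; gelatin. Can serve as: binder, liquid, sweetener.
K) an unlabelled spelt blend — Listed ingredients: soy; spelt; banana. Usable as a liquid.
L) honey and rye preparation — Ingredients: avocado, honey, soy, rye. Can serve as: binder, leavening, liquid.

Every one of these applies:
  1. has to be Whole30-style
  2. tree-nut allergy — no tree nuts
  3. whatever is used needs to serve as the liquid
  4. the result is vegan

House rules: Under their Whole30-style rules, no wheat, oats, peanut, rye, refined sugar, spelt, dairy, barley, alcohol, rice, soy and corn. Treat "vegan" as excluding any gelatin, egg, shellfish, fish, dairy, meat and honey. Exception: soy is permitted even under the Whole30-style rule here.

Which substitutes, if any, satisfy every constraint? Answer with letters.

A: has oat flour, so not Whole30-style; has hazelnut, so not tree-nut-free — reject
B: has honey, so not vegan; has pistachio, so not tree-nut-free — no
C: has pecan, so not tree-nut-free — out
D: has butter, so not Whole30-style; has butter, so not vegan (and 1 more) — out
E: has fish sauce, so not vegan — no
F: has wheat, so not Whole30-style; has hazelnut, so not tree-nut-free — out
G: has rye, so not Whole30-style; has crab, so not vegan (and 1 more) — reject
H: soy is permitted under the Whole30-style carve-out; nothing else excluded — OK
I: has gelatin, so not vegan — no
J: has spelt, so not Whole30-style; has gelatin, so not vegan (and 1 more) — reject
K: has spelt, so not Whole30-style — no
L: has rye, so not Whole30-style; has honey, so not vegan — reject

H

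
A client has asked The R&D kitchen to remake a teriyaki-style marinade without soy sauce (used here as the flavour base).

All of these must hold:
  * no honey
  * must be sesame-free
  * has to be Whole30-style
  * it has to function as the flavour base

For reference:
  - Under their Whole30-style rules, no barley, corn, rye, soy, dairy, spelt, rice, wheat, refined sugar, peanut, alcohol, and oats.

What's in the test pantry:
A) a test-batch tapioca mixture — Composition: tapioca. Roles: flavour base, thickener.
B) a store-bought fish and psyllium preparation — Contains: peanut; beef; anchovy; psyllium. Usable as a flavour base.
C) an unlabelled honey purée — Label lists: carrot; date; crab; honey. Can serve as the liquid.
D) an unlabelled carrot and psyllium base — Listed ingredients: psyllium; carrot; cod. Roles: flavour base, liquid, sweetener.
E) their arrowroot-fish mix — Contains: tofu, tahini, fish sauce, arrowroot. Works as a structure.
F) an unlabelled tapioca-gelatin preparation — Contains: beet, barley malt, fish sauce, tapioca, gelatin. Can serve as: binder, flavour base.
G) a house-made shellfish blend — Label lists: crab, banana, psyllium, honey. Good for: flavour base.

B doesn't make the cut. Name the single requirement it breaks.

usable as a flavour base: satisfied
Whole30-style: has peanut — fails
honey-free: satisfied
sesame-free: satisfied

Whole30-style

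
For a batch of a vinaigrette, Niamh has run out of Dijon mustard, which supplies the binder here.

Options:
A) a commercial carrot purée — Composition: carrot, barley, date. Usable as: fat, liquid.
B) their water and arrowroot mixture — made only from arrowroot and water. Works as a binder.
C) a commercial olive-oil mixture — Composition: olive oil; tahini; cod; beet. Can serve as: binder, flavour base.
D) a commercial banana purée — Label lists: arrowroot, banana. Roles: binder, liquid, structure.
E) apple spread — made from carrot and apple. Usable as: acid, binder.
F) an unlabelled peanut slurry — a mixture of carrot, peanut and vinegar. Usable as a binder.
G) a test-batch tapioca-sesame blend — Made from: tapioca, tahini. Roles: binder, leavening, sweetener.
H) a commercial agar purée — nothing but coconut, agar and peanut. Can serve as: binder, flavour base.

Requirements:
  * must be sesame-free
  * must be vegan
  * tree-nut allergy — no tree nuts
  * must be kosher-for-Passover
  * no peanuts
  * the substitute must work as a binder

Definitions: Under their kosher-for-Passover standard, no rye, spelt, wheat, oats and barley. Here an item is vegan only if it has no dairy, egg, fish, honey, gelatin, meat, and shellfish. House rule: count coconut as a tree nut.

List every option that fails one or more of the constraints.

A, C, F, G, H

A: not usable as a binder; has barley, so not kosher-for-Passover — out
B: no sesame, vegan — OK
C: has cod, so not vegan; has tahini, so not sesame-free — out
D: nothing on the exclusion list — OK
E: only carrot and apple; none excluded — valid
F: has peanut, so not peanut-free — reject
G: has tahini, so not sesame-free — reject
H: has peanut, so not peanut-free; has coconut, so not tree-nut-free — out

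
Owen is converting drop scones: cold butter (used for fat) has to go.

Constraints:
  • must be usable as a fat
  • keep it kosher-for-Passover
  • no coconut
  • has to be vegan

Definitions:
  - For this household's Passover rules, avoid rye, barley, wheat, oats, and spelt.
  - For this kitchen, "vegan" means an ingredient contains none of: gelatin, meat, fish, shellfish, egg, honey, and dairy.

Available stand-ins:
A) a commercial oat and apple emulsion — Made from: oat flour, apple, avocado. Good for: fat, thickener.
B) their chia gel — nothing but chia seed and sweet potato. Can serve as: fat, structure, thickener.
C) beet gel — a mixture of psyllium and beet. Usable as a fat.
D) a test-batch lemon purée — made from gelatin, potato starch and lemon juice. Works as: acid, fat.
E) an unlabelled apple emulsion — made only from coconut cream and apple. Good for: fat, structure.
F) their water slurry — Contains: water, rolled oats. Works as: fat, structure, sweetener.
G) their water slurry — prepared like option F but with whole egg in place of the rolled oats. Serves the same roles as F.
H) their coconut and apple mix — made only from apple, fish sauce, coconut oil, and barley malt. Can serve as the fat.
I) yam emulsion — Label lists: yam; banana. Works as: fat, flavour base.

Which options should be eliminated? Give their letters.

A: has oat flour, so not kosher-for-Passover — out
B: kosher-for-Passover, no coconut — valid
C: no coconut, vegan — OK
D: has gelatin, so not vegan — reject
E: has coconut cream, so not coconut-free — out
F: has rolled oats, so not kosher-for-Passover — out
G: has whole egg, so not vegan — reject
H: has barley malt, so not kosher-for-Passover; has fish sauce, so not vegan (and 1 more) — no
I: works as a fat, vegan, kosher-for-Passover — keep

A, D, E, F, G, H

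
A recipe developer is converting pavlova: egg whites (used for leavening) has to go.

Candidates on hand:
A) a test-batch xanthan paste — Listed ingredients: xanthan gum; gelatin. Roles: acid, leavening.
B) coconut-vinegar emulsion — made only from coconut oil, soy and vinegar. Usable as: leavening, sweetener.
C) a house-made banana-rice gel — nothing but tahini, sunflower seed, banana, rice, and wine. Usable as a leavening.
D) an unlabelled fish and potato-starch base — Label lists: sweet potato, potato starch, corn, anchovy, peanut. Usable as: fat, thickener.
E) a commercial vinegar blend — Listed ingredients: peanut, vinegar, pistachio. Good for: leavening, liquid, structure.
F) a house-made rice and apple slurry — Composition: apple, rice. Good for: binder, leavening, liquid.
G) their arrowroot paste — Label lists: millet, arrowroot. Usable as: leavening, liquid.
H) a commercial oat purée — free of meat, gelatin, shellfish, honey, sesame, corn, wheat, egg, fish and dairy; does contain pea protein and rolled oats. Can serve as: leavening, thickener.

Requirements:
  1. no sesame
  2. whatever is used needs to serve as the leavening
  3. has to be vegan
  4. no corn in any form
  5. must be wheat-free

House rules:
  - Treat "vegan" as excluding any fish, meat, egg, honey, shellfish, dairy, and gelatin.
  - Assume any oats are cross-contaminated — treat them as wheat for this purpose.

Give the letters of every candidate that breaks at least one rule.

A: has gelatin, so not vegan — reject
B: only coconut oil, soy, and vinegar; none excluded — keep
C: has tahini, so not sesame-free — out
D: not usable as a leavening; has anchovy, so not vegan (and 1 more) — reject
E: only peanut, pistachio and vinegar; none excluded — keep
F: all constraints satisfied — OK
G: wheat-free, no corn — valid
H: has rolled oats, so not wheat-free — out

A, C, D, H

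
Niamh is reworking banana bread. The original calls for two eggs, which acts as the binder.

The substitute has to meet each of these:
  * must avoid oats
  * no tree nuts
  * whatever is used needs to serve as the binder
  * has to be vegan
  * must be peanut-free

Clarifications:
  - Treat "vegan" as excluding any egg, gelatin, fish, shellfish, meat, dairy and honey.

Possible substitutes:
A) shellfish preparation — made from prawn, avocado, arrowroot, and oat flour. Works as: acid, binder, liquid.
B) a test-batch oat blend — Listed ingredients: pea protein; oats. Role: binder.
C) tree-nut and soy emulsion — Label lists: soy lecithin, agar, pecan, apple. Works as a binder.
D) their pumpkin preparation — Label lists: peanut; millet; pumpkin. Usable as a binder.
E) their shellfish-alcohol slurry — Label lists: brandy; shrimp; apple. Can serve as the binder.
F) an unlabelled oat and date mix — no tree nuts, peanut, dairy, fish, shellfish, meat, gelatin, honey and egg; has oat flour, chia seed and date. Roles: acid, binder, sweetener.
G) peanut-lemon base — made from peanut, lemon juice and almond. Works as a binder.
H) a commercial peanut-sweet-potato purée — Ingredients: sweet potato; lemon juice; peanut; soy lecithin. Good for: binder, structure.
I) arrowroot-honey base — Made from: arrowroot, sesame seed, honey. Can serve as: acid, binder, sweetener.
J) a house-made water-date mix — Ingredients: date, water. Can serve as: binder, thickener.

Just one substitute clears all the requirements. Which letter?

A: has prawn, so not vegan; has oat flour, so not oat-free — no
B: has oats, so not oat-free — no
C: has pecan, so not tree-nut-free — out
D: has peanut, so not peanut-free — no
E: has shrimp, so not vegan — reject
F: has oat flour, so not oat-free — out
G: has almond, so not tree-nut-free; has peanut, so not peanut-free — out
H: has peanut, so not peanut-free — no
I: has honey, so not vegan — reject
J: only date and water; none excluded — OK

J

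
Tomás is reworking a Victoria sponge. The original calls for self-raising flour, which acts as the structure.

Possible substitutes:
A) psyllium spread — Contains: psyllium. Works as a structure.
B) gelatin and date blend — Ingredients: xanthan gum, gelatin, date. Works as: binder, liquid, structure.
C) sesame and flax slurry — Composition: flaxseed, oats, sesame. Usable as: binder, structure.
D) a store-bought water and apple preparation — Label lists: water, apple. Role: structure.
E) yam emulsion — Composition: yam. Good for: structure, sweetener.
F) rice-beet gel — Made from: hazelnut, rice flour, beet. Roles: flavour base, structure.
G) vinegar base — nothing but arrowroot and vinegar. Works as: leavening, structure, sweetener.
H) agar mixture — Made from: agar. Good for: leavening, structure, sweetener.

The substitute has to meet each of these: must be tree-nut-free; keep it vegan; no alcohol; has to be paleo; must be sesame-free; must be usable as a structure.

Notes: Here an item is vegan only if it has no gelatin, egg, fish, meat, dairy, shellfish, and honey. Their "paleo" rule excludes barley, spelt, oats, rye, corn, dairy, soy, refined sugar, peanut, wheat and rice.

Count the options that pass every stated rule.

5

A: works as a structure, vegan, no sesame — OK
B: has gelatin, so not vegan — no
C: has oats, so not paleo; has sesame, so not sesame-free — reject
D: works as a structure, no alcohol, paleo — OK
E: only yam; none excluded — valid
F: has rice flour, so not paleo; has hazelnut, so not tree-nut-free — out
G: only arrowroot and vinegar; none excluded — valid
H: only agar; none excluded — valid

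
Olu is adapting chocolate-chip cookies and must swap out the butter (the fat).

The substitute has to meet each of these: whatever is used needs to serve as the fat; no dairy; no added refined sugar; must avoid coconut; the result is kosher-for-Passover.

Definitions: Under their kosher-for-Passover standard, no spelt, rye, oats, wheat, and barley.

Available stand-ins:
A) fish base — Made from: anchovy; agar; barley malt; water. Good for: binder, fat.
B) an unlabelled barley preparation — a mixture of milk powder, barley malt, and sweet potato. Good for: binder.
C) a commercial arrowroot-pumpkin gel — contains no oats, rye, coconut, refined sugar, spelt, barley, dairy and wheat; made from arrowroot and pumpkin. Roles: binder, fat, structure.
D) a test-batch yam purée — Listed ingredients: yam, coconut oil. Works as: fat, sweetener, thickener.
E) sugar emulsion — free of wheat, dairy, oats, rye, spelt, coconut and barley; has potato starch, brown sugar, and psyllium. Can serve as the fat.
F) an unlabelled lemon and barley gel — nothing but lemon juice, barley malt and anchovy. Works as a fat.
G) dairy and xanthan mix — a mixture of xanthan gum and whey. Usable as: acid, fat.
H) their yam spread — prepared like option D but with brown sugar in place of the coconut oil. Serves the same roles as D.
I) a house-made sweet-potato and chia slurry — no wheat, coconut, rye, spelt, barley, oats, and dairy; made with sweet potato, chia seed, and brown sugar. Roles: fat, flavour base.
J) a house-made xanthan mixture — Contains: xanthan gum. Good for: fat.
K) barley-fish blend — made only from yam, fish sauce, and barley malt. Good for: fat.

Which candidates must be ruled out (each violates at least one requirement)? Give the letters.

A, B, D, E, F, G, H, I, K

A: has barley malt, so not kosher-for-Passover — reject
B: not usable as a fat; has barley malt, so not kosher-for-Passover (and 1 more) — no
C: all constraints satisfied — keep
D: has coconut oil, so not coconut-free — no
E: has brown sugar, so not no-added-sugar — out
F: has barley malt, so not kosher-for-Passover — out
G: has whey, so not dairy-free — no
H: has brown sugar, so not no-added-sugar — reject
I: has brown sugar, so not no-added-sugar — out
J: only xanthan gum; none excluded — OK
K: has barley malt, so not kosher-for-Passover — no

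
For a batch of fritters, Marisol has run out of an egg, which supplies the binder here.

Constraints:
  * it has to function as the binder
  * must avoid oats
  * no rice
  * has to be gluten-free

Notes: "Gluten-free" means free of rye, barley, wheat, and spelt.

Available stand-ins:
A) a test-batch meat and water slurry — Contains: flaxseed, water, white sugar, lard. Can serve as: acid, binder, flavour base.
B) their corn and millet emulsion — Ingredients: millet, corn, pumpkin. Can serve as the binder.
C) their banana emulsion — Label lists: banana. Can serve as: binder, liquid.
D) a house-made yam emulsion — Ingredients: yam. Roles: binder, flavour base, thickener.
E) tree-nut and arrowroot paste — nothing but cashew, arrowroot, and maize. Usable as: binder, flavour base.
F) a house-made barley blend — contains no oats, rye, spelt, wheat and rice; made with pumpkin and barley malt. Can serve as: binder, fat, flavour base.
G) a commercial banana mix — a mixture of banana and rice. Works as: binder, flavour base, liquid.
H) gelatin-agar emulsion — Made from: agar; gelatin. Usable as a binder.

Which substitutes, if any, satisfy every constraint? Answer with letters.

A: lard and white sugar etc. — none of it excluded — OK
B: only corn, pumpkin and millet; none excluded — valid
C: all constraints satisfied — valid
D: works as a binder, no rice, no oats — valid
E: only maize, cashew and arrowroot; none excluded — OK
F: has barley malt, so not gluten-free — no
G: has rice, so not rice-free — reject
H: only gelatin and agar; none excluded — keep

A, B, C, D, E, H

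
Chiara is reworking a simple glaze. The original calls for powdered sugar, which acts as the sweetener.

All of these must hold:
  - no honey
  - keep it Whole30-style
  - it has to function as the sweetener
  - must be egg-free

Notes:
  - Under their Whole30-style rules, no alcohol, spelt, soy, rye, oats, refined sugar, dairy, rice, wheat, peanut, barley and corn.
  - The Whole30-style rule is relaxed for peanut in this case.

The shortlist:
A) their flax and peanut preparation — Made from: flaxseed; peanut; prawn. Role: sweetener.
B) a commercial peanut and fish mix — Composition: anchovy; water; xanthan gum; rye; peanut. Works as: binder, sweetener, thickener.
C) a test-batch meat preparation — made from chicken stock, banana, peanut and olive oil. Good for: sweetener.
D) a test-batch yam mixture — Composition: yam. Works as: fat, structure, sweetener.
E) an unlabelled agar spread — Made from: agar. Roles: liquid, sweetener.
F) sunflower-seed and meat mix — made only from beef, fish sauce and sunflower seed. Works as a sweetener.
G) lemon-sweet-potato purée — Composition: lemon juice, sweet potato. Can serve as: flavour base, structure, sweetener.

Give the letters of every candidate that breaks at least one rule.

A: peanut is permitted under the Whole30-style carve-out; nothing else excluded — valid
B: has rye, so not Whole30-style — no
C: peanut is permitted under the Whole30-style carve-out; nothing else excluded — keep
D: all constraints satisfied — valid
E: all constraints satisfied — keep
F: only fish sauce, beef, and sunflower seed; none excluded — keep
G: no egg, no honey — OK

B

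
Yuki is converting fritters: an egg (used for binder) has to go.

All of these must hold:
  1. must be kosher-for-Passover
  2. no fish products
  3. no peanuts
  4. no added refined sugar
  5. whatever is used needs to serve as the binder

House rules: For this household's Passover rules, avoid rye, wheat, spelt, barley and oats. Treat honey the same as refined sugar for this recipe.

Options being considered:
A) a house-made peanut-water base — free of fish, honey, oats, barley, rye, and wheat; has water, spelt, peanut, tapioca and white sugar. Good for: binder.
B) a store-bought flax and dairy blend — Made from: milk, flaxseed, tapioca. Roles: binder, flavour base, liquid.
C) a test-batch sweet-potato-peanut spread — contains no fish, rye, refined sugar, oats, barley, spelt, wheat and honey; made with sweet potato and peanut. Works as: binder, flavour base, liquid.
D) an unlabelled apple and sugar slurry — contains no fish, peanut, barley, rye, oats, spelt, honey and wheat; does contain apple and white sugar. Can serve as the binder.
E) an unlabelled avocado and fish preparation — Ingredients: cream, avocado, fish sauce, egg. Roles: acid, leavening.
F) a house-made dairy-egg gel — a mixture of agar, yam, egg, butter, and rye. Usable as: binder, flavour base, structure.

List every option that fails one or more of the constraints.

A, C, D, E, F

A: has spelt, so not kosher-for-Passover; has peanut, so not peanut-free (and 1 more) — out
B: only milk, tapioca and flaxseed; none excluded — valid
C: has peanut, so not peanut-free — out
D: has white sugar, so not no-added-sugar — no
E: not usable as a binder; has fish sauce, so not fish-free — reject
F: has rye, so not kosher-for-Passover — no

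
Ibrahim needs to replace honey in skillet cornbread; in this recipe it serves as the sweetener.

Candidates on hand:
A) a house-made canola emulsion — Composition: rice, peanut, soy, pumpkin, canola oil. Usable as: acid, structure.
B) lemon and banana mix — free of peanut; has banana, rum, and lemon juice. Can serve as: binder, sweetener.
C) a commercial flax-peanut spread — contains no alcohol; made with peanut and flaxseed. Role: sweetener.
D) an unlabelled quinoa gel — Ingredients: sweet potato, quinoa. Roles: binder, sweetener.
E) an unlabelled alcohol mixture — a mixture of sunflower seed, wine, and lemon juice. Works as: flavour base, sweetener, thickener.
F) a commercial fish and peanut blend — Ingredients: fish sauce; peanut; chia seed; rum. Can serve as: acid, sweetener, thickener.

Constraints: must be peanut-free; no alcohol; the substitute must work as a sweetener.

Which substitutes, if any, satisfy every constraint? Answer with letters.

A: not usable as a sweetener; has peanut, so not peanut-free — out
B: has rum, so not alcohol-free — reject
C: has peanut, so not peanut-free — out
D: works as a sweetener, no alcohol, no peanut — keep
E: has wine, so not alcohol-free — no
F: has peanut, so not peanut-free; has rum, so not alcohol-free — no

D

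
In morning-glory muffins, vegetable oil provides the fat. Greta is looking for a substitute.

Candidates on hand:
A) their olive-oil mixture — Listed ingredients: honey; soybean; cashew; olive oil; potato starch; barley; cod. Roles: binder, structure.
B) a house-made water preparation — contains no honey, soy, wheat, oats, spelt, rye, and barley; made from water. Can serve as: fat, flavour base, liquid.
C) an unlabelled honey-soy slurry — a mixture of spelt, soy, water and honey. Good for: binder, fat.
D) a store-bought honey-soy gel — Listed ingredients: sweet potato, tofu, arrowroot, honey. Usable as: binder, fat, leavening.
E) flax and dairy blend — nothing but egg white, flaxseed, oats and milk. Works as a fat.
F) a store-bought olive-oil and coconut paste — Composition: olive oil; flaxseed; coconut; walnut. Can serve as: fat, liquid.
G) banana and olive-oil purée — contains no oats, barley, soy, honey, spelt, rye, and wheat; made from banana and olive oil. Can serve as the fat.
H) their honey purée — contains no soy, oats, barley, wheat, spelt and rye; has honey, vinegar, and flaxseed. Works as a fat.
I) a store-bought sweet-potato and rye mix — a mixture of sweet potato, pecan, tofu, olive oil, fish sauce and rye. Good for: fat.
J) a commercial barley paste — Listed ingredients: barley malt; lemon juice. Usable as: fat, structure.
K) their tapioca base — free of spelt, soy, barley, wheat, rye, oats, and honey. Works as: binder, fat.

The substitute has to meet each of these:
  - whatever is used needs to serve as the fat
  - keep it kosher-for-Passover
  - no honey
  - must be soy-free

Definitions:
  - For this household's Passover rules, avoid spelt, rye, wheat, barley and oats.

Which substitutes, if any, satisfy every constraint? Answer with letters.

A: not usable as a fat; has barley, so not kosher-for-Passover (and 2 more) — no
B: nothing on the exclusion list — valid
C: has spelt, so not kosher-for-Passover; has honey, so not honey-free (and 1 more) — out
D: has honey, so not honey-free; has tofu, so not soy-free — no
E: has oats, so not kosher-for-Passover — reject
F: kosher-for-Passover, no honey — valid
G: works as a fat, kosher-for-Passover, no soy — valid
H: has honey, so not honey-free — out
I: has rye, so not kosher-for-Passover; has tofu, so not soy-free — out
J: has barley malt, so not kosher-for-Passover — out
K: all constraints satisfied — OK

B, F, G, K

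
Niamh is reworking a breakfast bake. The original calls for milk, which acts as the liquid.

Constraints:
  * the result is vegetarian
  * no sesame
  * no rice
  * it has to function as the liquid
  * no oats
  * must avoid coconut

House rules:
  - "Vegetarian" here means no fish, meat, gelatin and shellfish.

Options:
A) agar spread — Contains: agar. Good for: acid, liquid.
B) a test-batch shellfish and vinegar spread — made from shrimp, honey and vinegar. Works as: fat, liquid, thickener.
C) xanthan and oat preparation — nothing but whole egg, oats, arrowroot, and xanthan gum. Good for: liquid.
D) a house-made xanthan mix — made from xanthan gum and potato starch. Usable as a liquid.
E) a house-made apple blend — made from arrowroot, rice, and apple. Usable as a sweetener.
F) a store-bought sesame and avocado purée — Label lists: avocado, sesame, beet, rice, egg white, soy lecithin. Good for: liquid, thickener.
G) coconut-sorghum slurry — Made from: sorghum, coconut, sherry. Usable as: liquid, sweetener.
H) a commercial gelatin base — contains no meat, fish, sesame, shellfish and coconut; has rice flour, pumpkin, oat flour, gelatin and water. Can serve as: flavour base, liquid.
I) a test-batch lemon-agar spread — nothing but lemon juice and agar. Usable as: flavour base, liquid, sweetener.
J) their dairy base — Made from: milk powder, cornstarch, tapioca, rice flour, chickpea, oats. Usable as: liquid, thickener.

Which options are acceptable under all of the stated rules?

A, D, I

A: no coconut, no sesame — keep
B: has shrimp, so not vegetarian — no
C: has oats, so not oat-free — no
D: only potato starch and xanthan gum; none excluded — keep
E: not usable as a liquid; has rice, so not rice-free — no
F: has rice, so not rice-free; has sesame, so not sesame-free — out
G: has coconut, so not coconut-free — no
H: has gelatin, so not vegetarian; has oat flour, so not oat-free (and 1 more) — reject
I: works as a liquid, no sesame, no coconut — valid
J: has oats, so not oat-free; has rice flour, so not rice-free — no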